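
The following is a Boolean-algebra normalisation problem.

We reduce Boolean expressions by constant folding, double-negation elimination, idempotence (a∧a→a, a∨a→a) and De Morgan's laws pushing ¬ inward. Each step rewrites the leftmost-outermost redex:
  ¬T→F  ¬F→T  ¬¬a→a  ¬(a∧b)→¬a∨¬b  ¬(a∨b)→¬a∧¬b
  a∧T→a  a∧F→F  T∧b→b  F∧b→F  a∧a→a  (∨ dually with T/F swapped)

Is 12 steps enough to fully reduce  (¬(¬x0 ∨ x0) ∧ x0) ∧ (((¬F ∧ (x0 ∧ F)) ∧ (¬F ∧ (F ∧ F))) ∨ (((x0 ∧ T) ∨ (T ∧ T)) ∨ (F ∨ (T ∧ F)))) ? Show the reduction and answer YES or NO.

Answer: YES — reaches normal form (x0 ∧ ¬x0) ∧ x0 in 12 ≤ 12 steps

Reduction:
  start: (¬(¬x0 ∨ x0) ∧ x0) ∧ (((¬F ∧ (x0 ∧ F)) ∧ (¬F ∧ (F ∧ F))) ∨ (((x0 ∧ T) ∨ (T ∧ T)) ∨ (F ∨ (T ∧ F))))
  →1  ((¬¬x0 ∧ ¬x0) ∧ x0) ∧ (((¬F ∧ (x0 ∧ F)) ∧ (¬F ∧ (F ∧ F))) ∨ (((x0 ∧ T) ∨ (T ∧ T)) ∨ (F ∨ (T ∧ F))))
  →2  ((x0 ∧ ¬x0) ∧ x0) ∧ (((¬F ∧ (x0 ∧ F)) ∧ (¬F ∧ (F ∧ F))) ∨ (((x0 ∧ T) ∨ (T ∧ T)) ∨ (F ∨ (T ∧ F))))
  →3  ((x0 ∧ ¬x0) ∧ x0) ∧ (((T ∧ (x0 ∧ F)) ∧ (¬F ∧ (F ∧ F))) ∨ (((x0 ∧ T) ∨ (T ∧ T)) ∨ (F ∨ (T ∧ F))))
  →4  ((x0 ∧ ¬x0) ∧ x0) ∧ (((x0 ∧ F) ∧ (¬F ∧ (F ∧ F))) ∨ (((x0 ∧ T) ∨ (T ∧ T)) ∨ (F ∨ (T ∧ F))))
  →5  ((x0 ∧ ¬x0) ∧ x0) ∧ ((F ∧ (¬F ∧ (F ∧ F))) ∨ (((x0 ∧ T) ∨ (T ∧ T)) ∨ (F ∨ (T ∧ F))))
  →6  ((x0 ∧ ¬x0) ∧ x0) ∧ (F ∨ (((x0 ∧ T) ∨ (T ∧ T)) ∨ (F ∨ (T ∧ F))))
  →7  ((x0 ∧ ¬x0) ∧ x0) ∧ (((x0 ∧ T) ∨ (T ∧ T)) ∨ (F ∨ (T ∧ F)))
  →8  ((x0 ∧ ¬x0) ∧ x0) ∧ ((x0 ∨ (T ∧ T)) ∨ (F ∨ (T ∧ F)))
  →9  ((x0 ∧ ¬x0) ∧ x0) ∧ ((x0 ∨ T) ∨ (F ∨ (T ∧ F)))
  →10  ((x0 ∧ ¬x0) ∧ x0) ∧ (T ∨ (F ∨ (T ∧ F)))
  →11  ((x0 ∧ ¬x0) ∧ x0) ∧ T
  →12  (x0 ∧ ¬x0) ∧ x0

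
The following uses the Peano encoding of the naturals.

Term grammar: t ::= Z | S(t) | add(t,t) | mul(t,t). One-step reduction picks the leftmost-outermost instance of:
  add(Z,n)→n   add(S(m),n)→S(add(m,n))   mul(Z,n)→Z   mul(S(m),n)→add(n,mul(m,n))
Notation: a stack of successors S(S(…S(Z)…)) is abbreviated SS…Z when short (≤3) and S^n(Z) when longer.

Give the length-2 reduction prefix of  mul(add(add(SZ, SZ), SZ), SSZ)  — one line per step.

  start: mul(add(add(SZ, SZ), SZ), SSZ)
  →1  mul(add(S(add(Z, SZ)), SZ), SSZ)
  →2  mul(S(add(add(Z, SZ), SZ)), SSZ)

Answer: after 2 steps: mul(S(add(add(Z, SZ), SZ)), SSZ)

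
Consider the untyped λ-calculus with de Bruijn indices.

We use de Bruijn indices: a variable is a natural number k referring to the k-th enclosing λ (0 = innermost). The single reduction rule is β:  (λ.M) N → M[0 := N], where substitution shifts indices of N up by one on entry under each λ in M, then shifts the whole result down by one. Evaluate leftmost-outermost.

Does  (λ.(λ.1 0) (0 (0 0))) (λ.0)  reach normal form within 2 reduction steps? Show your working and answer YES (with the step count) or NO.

Answer: NO — after 2 steps the term is (λ.0) ((λ.0) ((λ.0) (λ.0))), not yet normal

Derivation:
  start: (λ.(λ.1 0) (0 (0 0))) (λ.0)
  step 1: (λ.(λ.0) 0) ((λ.0) ((λ.0) (λ.0)))
  step 2: (λ.0) ((λ.0) ((λ.0) (λ.0)))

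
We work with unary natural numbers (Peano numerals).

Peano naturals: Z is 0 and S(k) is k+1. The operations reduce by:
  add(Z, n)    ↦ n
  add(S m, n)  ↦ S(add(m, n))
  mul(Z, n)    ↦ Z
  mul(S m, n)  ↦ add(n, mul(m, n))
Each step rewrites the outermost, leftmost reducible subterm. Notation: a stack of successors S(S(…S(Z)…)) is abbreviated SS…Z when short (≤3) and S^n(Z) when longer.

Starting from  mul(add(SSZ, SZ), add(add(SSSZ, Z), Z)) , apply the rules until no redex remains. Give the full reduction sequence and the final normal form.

Answer: normal form = S^9(Z)  (in 43 steps)

Reduction:
  start: mul(add(SSZ, SZ), add(add(SSSZ, Z), Z))
  step 1: mul(S(add(SZ, SZ)), add(add(SSSZ, Z), Z))
  step 2: add(add(add(SSSZ, Z), Z), mul(add(SZ, SZ), add(add(SSSZ, Z), Z)))
  step 3: add(add(S(add(SSZ, Z)), Z), mul(add(SZ, SZ), add(add(SSSZ, Z), Z)))
  step 4: add(S(add(add(SSZ, Z), Z)), mul(add(SZ, SZ), add(add(SSSZ, Z), Z)))
  step 5: S(add(add(add(SSZ, Z), Z), mul(add(SZ, SZ), add(add(SSSZ, Z), Z))))
  step 6: S(add(add(S(add(SZ, Z)), Z), mul(add(SZ, SZ), add(add(SSSZ, Z), Z))))
  step 7: S(add(S(add(add(SZ, Z), Z)), mul(add(SZ, SZ), add(add(SSSZ, Z), Z))))
  step 8: S(S(add(add(add(SZ, Z), Z), mul(add(SZ, SZ), add(add(SSSZ, Z), Z)))))
  step 9: S(S(add(add(S(add(Z, Z)), Z), mul(add(SZ, SZ), add(add(SSSZ, Z), Z)))))
  step 10: S(S(add(S(add(add(Z, Z), Z)), mul(add(SZ, SZ), add(add(SSSZ, Z), Z)))))
  step 11: S(S(S(add(add(add(Z, Z), Z), mul(add(SZ, SZ), add(add(SSSZ, Z), Z))))))
  step 12: S(S(S(add(add(Z, Z), mul(add(SZ, SZ), add(add(SSSZ, Z), Z))))))
  step 13: S(S(S(add(Z, mul(add(SZ, SZ), add(add(SSSZ, Z), Z))))))
  step 14: S(S(S(mul(add(SZ, SZ), add(add(SSSZ, Z), Z)))))
  step 15: S(S(S(mul(S(add(Z, SZ)), add(add(SSSZ, Z), Z)))))
  step 16: S(S(S(add(add(add(SSSZ, Z), Z), mul(add(Z, SZ), add(add(SSSZ, Z), Z))))))
  step 17: S(S(S(add(add(S(add(SSZ, Z)), Z), mul(add(Z, SZ), add(add(SSSZ, Z), Z))))))
  step 18: S(S(S(add(S(add(add(SSZ, Z), Z)), mul(add(Z, SZ), add(add(SSSZ, Z), Z))))))
  step 19: S(S(S(S(add(add(add(SSZ, Z), Z), mul(add(Z, SZ), add(add(SSSZ, Z), Z)))))))
  step 20: S(S(S(S(add(add(S(add(SZ, Z)), Z), mul(add(Z, SZ), add(add(SSSZ, Z), Z)))))))
  step 21: S(S(S(S(add(S(add(add(SZ, Z), Z)), mul(add(Z, SZ), add(add(SSSZ, Z), Z)))))))
  step 22: S(S(S(S(S(add(add(add(SZ, Z), Z), mul(add(Z, SZ), add(add(SSSZ, Z), Z))))))))
  step 23: S(S(S(S(S(add(add(S(add(Z, Z)), Z), mul(add(Z, SZ), add(add(SSSZ, Z), Z))))))))
  step 24: S(S(S(S(S(add(S(add(add(Z, Z), Z)), mul(add(Z, SZ), add(add(SSSZ, Z), Z))))))))
  step 25: S(S(S(S(S(S(add(add(add(Z, Z), Z), mul(add(Z, SZ), add(add(SSSZ, Z), Z)))))))))
  step 26: S(S(S(S(S(S(add(add(Z, Z), mul(add(Z, SZ), add(add(SSSZ, Z), Z)))))))))
  step 27: S(S(S(S(S(S(add(Z, mul(add(Z, SZ), add(add(SSSZ, Z), Z)))))))))
  step 28: S(S(S(S(S(S(mul(add(Z, SZ), add(add(SSSZ, Z), Z))))))))
  step 29: S(S(S(S(S(S(mul(SZ, add(add(SSSZ, Z), Z))))))))
  step 30: S(S(S(S(S(S(add(add(add(SSSZ, Z), Z), mul(Z, add(add(SSSZ, Z), Z)))))))))
  step 31: S(S(S(S(S(S(add(add(S(add(SSZ, Z)), Z), mul(Z, add(add(SSSZ, Z), Z)))))))))
  step 32: S(S(S(S(S(S(add(S(add(add(SSZ, Z), Z)), mul(Z, add(add(SSSZ, Z), Z)))))))))
  step 33: S(S(S(S(S(S(S(add(add(add(SSZ, Z), Z), mul(Z, add(add(SSSZ, Z), Z))))))))))
  step 34: S(S(S(S(S(S(S(add(add(S(add(SZ, Z)), Z), mul(Z, add(add(SSSZ, Z), Z))))))))))
  step 35: S(S(S(S(S(S(S(add(S(add(add(SZ, Z), Z)), mul(Z, add(add(SSSZ, Z), Z))))))))))
  step 36: S(S(S(S(S(S(S(S(add(add(add(SZ, Z), Z), mul(Z, add(add(SSSZ, Z), Z)))))))))))
  step 37: S(S(S(S(S(S(S(S(add(add(S(add(Z, Z)), Z), mul(Z, add(add(SSSZ, Z), Z)))))))))))
  step 38: S(S(S(S(S(S(S(S(add(S(add(add(Z, Z), Z)), mul(Z, add(add(SSSZ, Z), Z)))))))))))
  step 39: S(S(S(S(S(S(S(S(S(add(add(add(Z, Z), Z), mul(Z, add(add(SSSZ, Z), Z))))))))))))
  step 40: S(S(S(S(S(S(S(S(S(add(add(Z, Z), mul(Z, add(add(SSSZ, Z), Z))))))))))))
  step 41: S(S(S(S(S(S(S(S(S(add(Z, mul(Z, add(add(SSSZ, Z), Z))))))))))))
  step 42: S(S(S(S(S(S(S(S(S(mul(Z, add(add(SSSZ, Z), Z)))))))))))
  step 43: S^9(Z)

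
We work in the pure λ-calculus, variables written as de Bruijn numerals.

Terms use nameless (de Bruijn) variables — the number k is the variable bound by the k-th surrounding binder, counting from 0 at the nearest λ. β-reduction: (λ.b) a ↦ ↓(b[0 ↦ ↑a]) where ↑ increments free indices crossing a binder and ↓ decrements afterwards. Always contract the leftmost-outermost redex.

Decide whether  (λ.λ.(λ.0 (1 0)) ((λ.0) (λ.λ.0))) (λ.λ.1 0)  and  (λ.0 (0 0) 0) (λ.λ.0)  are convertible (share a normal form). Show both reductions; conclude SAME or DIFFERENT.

Answer: SAME — A ⇓ λ.λ.0, B ⇓ λ.λ.0

Derivation:
Term A:
  start: (λ.λ.(λ.0 (1 0)) ((λ.0) (λ.λ.0))) (λ.λ.1 0)
  [1] λ.(λ.0 (1 0)) ((λ.0) (λ.λ.0))
  [2] λ.(λ.0) (λ.λ.0) (0 ((λ.0) (λ.λ.0)))
  [3] λ.(λ.λ.0) (0 ((λ.0) (λ.λ.0)))
  [4] λ.λ.0

Term B:
  start: (λ.0 (0 0) 0) (λ.λ.0)
  [1] (λ.λ.0) ((λ.λ.0) (λ.λ.0)) (λ.λ.0)
  [2] (λ.0) (λ.λ.0)
  [3] λ.λ.0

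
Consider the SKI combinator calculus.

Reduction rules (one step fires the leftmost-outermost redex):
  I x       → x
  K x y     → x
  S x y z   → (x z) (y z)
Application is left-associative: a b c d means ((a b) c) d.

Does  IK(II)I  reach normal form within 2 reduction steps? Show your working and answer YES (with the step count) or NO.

  start: IK(II)I
  [1] K(II)I
  [2] II

Answer: NO — after 2 steps the term is II, not yet normal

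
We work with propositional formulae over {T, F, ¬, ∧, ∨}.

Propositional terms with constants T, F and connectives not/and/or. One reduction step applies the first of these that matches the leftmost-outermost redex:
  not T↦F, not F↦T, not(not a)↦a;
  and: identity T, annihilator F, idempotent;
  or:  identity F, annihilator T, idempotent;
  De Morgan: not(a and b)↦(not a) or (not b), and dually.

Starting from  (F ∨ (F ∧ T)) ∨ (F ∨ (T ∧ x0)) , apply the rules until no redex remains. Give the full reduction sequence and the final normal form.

  start: (F ∨ (F ∧ T)) ∨ (F ∨ (T ∧ x0))
  →1  (F ∧ T) ∨ (F ∨ (T ∧ x0))
  →2  F ∨ (F ∨ (T ∧ x0))
  →3  F ∨ (T ∧ x0)
  →4  T ∧ x0
  →5  x0

Answer: normal form = x0  (in 5 steps)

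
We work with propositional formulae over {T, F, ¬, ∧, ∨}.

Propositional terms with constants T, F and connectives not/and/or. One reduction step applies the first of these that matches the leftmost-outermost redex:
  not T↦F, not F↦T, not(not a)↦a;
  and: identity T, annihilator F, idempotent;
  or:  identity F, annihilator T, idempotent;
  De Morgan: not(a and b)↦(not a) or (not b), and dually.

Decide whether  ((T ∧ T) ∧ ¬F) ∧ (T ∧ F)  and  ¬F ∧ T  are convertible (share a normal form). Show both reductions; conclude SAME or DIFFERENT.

Answer: DIFFERENT — A ⇓ F, B ⇓ T

Reduction:
Term A:
  start: ((T ∧ T) ∧ ¬F) ∧ (T ∧ F)
  [1] (T ∧ ¬F) ∧ (T ∧ F)
  [2] ¬F ∧ (T ∧ F)
  [3] T ∧ (T ∧ F)
  [4] T ∧ F
  [5] F

Term B:
  start: ¬F ∧ T
  [1] ¬F
  [2] T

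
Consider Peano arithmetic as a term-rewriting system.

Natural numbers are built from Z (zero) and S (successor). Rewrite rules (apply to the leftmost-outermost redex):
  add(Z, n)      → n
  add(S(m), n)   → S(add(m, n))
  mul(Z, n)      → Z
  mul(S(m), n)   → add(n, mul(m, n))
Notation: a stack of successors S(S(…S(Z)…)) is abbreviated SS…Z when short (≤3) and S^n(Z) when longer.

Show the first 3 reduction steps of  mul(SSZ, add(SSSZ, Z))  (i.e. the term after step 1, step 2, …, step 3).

  start: mul(SSZ, add(SSSZ, Z))
  step 1: add(add(SSSZ, Z), mul(SZ, add(SSSZ, Z)))
  step 2: add(S(add(SSZ, Z)), mul(SZ, add(SSSZ, Z)))
  step 3: S(add(add(SSZ, Z), mul(SZ, add(SSSZ, Z))))

Answer: after 3 steps: S(add(add(SSZ, Z), mul(SZ, add(SSSZ, Z))))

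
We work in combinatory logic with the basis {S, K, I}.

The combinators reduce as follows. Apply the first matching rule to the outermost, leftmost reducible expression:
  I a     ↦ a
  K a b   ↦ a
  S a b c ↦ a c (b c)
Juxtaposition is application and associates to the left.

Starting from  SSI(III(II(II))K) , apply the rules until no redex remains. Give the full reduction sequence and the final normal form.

Answer: normal form = SKK  (in 16 steps)

Working:
  start: SSI(III(II(II))K)
  [1] S(III(II(II))K)(I(III(II(II))K))
  [2] S(II(II(II))K)(I(III(II(II))K))
  [3] S(I(II(II))K)(I(III(II(II))K))
  [4] S(II(II)K)(I(III(II(II))K))
  [5] S(I(II)K)(I(III(II(II))K))
  [6] S(IIK)(I(III(II(II))K))
  [7] S(IK)(I(III(II(II))K))
  [8] SK(I(III(II(II))K))
  [9] SK(III(II(II))K)
  [10] SK(II(II(II))K)
  [11] SK(I(II(II))K)
  [12] SK(II(II)K)
  [13] SK(I(II)K)
  [14] SK(IIK)
  [15] SK(IK)
  [16] SKK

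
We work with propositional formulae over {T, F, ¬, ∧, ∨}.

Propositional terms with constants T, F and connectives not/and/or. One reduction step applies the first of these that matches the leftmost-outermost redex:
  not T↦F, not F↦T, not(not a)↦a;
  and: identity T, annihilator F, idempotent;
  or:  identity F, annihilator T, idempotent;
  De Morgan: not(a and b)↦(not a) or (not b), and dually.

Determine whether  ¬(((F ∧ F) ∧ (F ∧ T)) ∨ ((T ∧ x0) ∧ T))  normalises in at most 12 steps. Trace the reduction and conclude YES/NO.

  start: ¬(((F ∧ F) ∧ (F ∧ T)) ∨ ((T ∧ x0) ∧ T))
  [1] ¬((F ∧ F) ∧ (F ∧ T)) ∧ ¬((T ∧ x0) ∧ T)
  [2] (¬(F ∧ F) ∨ ¬(F ∧ T)) ∧ ¬((T ∧ x0) ∧ T)
  [3] ((¬F ∨ ¬F) ∨ ¬(F ∧ T)) ∧ ¬((T ∧ x0) ∧ T)
  [4] (¬F ∨ ¬(F ∧ T)) ∧ ¬((T ∧ x0) ∧ T)
  [5] (T ∨ ¬(F ∧ T)) ∧ ¬((T ∧ x0) ∧ T)
  [6] T ∧ ¬((T ∧ x0) ∧ T)
  [7] ¬((T ∧ x0) ∧ T)
  [8] ¬(T ∧ x0) ∨ ¬T
  [9] (¬T ∨ ¬x0) ∨ ¬T
  [10] (F ∨ ¬x0) ∨ ¬T
  [11] ¬x0 ∨ ¬T
  [12] ¬x0 ∨ F

Answer: NO — after 12 steps the term is ¬x0 ∨ F, not yet normal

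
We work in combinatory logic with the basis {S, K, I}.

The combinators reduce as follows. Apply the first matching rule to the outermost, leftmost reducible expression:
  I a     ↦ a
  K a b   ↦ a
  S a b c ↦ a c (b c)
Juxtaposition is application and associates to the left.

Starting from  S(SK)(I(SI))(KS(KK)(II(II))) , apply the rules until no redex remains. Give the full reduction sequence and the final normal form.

Answer: normal form = SI(SI)  (in 8 steps)

Derivation:
  start: S(SK)(I(SI))(KS(KK)(II(II)))
  [1] SK(KS(KK)(II(II)))(I(SI)(KS(KK)(II(II))))
  [2] K(I(SI)(KS(KK)(II(II))))(KS(KK)(II(II))(I(SI)(KS(KK)(II(II)))))
  [3] I(SI)(KS(KK)(II(II)))
  [4] SI(KS(KK)(II(II)))
  [5] SI(S(II(II)))
  [6] SI(S(I(II)))
  [7] SI(S(II))
  [8] SI(SI)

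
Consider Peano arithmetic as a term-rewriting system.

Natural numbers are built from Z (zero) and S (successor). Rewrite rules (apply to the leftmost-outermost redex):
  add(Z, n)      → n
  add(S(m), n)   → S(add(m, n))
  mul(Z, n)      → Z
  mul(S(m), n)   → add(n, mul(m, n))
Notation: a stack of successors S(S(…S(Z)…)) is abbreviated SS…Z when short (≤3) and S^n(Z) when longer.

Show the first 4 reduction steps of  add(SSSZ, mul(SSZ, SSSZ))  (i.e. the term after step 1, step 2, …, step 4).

Answer: after 4 steps: S(S(S(mul(SSZ, SSSZ))))

Derivation:
  start: add(SSSZ, mul(SSZ, SSSZ))
  step 1: S(add(SSZ, mul(SSZ, SSSZ)))
  step 2: S(S(add(SZ, mul(SSZ, SSSZ))))
  step 3: S(S(S(add(Z, mul(SSZ, SSSZ)))))
  step 4: S(S(S(mul(SSZ, SSSZ))))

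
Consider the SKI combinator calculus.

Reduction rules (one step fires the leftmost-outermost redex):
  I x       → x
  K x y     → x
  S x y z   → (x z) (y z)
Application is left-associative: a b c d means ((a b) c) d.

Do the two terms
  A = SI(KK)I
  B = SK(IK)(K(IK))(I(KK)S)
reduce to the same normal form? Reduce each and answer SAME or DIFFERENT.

Term A:
  start: SI(KK)I
  [1] II(KKI)
  [2] I(KKI)
  [3] KKI
  [4] K

Term B:
  start: SK(IK)(K(IK))(I(KK)S)
  [1] K(K(IK))(IK(K(IK)))(I(KK)S)
  [2] K(IK)(I(KK)S)
  [3] IK
  [4] K

Answer: SAME — A ⇓ K, B ⇓ K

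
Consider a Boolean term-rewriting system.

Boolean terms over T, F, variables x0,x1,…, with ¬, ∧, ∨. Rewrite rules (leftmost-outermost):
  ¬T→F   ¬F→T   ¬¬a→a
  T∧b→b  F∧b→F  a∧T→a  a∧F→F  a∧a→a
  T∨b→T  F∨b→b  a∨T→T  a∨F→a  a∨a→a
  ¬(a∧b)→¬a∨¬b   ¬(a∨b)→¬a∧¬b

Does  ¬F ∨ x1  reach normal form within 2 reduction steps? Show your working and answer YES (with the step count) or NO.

  start: ¬F ∨ x1
  →1  T ∨ x1
  →2  T

Answer: YES — reaches normal form T in 2 ≤ 2 steps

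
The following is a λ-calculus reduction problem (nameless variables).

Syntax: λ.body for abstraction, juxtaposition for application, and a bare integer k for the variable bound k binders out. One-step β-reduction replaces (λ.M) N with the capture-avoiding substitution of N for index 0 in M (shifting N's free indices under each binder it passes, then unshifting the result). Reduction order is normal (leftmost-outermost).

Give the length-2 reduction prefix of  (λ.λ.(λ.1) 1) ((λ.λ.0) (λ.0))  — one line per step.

  start: (λ.λ.(λ.1) 1) ((λ.λ.0) (λ.0))
  [1] λ.(λ.1) ((λ.λ.0) (λ.0))
  [2] λ.0

Answer: after 2 steps: λ.0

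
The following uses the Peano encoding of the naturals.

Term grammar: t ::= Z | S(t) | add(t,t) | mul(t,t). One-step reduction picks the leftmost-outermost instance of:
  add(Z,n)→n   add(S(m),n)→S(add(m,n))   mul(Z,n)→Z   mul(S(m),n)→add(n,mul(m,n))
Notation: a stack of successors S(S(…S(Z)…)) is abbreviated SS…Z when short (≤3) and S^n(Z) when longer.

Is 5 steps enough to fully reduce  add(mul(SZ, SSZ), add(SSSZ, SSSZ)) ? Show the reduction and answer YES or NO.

  start: add(mul(SZ, SSZ), add(SSSZ, SSSZ))
  step 1: add(add(SSZ, mul(Z, SSZ)), add(SSSZ, SSSZ))
  step 2: add(S(add(SZ, mul(Z, SSZ))), add(SSSZ, SSSZ))
  step 3: S(add(add(SZ, mul(Z, SSZ)), add(SSSZ, SSSZ)))
  step 4: S(add(S(add(Z, mul(Z, SSZ))), add(SSSZ, SSSZ)))
  step 5: S(S(add(add(Z, mul(Z, SSZ)), add(SSSZ, SSSZ))))

Answer: NO — after 5 steps the term is S(S(add(add(Z, mul(Z, SSZ)), add(SSSZ, SSSZ)))), not yet normal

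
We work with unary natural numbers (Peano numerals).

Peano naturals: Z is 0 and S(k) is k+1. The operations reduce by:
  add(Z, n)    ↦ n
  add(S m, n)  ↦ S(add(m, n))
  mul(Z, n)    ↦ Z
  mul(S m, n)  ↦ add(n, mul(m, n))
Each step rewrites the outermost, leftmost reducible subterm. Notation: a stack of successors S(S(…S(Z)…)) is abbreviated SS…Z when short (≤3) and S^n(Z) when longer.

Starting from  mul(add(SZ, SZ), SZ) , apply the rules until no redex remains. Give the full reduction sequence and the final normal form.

Answer: normal form = SSZ  (in 9 steps)

Reduction:
  start: mul(add(SZ, SZ), SZ)
  →1  mul(S(add(Z, SZ)), SZ)
  →2  add(SZ, mul(add(Z, SZ), SZ))
  →3  S(add(Z, mul(add(Z, SZ), SZ)))
  →4  S(mul(add(Z, SZ), SZ))
  →5  S(mul(SZ, SZ))
  →6  S(add(SZ, mul(Z, SZ)))
  →7  S(S(add(Z, mul(Z, SZ))))
  →8  S(S(mul(Z, SZ)))
  →9  SSZ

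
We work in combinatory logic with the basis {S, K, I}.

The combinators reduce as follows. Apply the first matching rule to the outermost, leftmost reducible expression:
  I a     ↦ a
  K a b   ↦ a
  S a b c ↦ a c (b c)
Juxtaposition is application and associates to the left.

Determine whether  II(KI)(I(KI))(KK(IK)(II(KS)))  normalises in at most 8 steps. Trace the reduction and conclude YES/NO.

Answer: YES — reaches normal form K(KS) in 7 ≤ 8 steps

Working:
  start: II(KI)(I(KI))(KK(IK)(II(KS)))
  step 1: I(KI)(I(KI))(KK(IK)(II(KS)))
  step 2: KI(I(KI))(KK(IK)(II(KS)))
  step 3: I(KK(IK)(II(KS)))
  step 4: KK(IK)(II(KS))
  step 5: K(II(KS))
  step 6: K(I(KS))
  step 7: K(KS)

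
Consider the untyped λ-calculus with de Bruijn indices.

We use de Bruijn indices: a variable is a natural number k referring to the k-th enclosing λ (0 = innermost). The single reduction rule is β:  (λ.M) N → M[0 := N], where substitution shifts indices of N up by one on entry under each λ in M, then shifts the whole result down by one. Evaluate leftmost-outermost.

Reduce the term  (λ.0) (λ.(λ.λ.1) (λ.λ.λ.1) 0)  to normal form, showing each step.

Answer: normal form = λ.λ.λ.λ.1  (in 3 steps)

Derivation:
  start: (λ.0) (λ.(λ.λ.1) (λ.λ.λ.1) 0)
  step 1: λ.(λ.λ.1) (λ.λ.λ.1) 0
  step 2: λ.(λ.λ.λ.λ.1) 0
  step 3: λ.λ.λ.λ.1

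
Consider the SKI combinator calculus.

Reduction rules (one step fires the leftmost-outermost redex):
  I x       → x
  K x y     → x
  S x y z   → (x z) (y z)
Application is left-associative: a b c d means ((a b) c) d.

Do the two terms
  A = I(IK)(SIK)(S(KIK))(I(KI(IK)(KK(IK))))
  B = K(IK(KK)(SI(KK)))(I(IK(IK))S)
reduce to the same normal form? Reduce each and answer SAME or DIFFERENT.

Term A:
  start: I(IK)(SIK)(S(KIK))(I(KI(IK)(KK(IK))))
  step 1: IK(SIK)(S(KIK))(I(KI(IK)(KK(IK))))
  step 2: K(SIK)(S(KIK))(I(KI(IK)(KK(IK))))
  step 3: SIK(I(KI(IK)(KK(IK))))
  step 4: I(I(KI(IK)(KK(IK))))(K(I(KI(IK)(KK(IK)))))
  step 5: I(KI(IK)(KK(IK)))(K(I(KI(IK)(KK(IK)))))
  step 6: KI(IK)(KK(IK))(K(I(KI(IK)(KK(IK)))))
  step 7: I(KK(IK))(K(I(KI(IK)(KK(IK)))))
  step 8: KK(IK)(K(I(KI(IK)(KK(IK)))))
  step 9: K(K(I(KI(IK)(KK(IK)))))
  step 10: K(K(KI(IK)(KK(IK))))
  step 11: K(K(I(KK(IK))))
  step 12: K(K(KK(IK)))
  step 13: K(KK)

Term B:
  start: K(IK(KK)(SI(KK)))(I(IK(IK))S)
  step 1: IK(KK)(SI(KK))
  step 2: K(KK)(SI(KK))
  step 3: KK

Answer: DIFFERENT — A ⇓ K(KK), B ⇓ KK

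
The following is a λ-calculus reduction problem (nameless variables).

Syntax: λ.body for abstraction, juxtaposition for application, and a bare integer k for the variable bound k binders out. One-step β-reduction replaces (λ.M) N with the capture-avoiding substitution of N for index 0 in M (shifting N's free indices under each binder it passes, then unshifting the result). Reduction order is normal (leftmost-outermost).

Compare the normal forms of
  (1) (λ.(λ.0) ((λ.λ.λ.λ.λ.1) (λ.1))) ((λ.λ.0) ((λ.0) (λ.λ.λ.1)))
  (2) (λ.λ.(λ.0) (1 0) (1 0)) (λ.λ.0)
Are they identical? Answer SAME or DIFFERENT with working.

Term A:
  start: (λ.(λ.0) ((λ.λ.λ.λ.λ.1) (λ.1))) ((λ.λ.0) ((λ.0) (λ.λ.λ.1)))
  [1] (λ.0) ((λ.λ.λ.λ.λ.1) (λ.(λ.λ.0) ((λ.0) (λ.λ.λ.1))))
  [2] (λ.λ.λ.λ.λ.1) (λ.(λ.λ.0) ((λ.0) (λ.λ.λ.1)))
  [3] λ.λ.λ.λ.1

Term B:
  start: (λ.λ.(λ.0) (1 0) (1 0)) (λ.λ.0)
  [1] λ.(λ.0) ((λ.λ.0) 0) ((λ.λ.0) 0)
  [2] λ.(λ.λ.0) 0 ((λ.λ.0) 0)
  [3] λ.(λ.0) ((λ.λ.0) 0)
  [4] λ.(λ.λ.0) 0
  [5] λ.λ.0

Answer: DIFFERENT — A ⇓ λ.λ.λ.λ.1, B ⇓ λ.λ.0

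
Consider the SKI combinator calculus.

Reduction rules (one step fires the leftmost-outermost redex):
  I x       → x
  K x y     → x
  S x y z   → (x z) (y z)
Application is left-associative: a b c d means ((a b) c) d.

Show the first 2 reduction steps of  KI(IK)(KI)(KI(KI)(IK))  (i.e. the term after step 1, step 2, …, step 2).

Answer: after 2 steps: KI(KI(KI)(IK))

Derivation:
  start: KI(IK)(KI)(KI(KI)(IK))
  →1  I(KI)(KI(KI)(IK))
  →2  KI(KI(KI)(IK))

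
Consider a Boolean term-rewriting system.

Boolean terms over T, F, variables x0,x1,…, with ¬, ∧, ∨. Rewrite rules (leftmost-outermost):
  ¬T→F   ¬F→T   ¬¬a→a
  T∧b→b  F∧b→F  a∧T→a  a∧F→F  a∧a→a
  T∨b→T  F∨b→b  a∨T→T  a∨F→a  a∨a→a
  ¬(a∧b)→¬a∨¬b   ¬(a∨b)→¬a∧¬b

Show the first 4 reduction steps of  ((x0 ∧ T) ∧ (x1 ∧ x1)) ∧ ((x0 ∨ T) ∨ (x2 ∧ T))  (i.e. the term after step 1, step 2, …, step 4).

Answer: after 4 steps: (x0 ∧ x1) ∧ T

Working:
  start: ((x0 ∧ T) ∧ (x1 ∧ x1)) ∧ ((x0 ∨ T) ∨ (x2 ∧ T))
  [1] (x0 ∧ (x1 ∧ x1)) ∧ ((x0 ∨ T) ∨ (x2 ∧ T))
  [2] (x0 ∧ x1) ∧ ((x0 ∨ T) ∨ (x2 ∧ T))
  [3] (x0 ∧ x1) ∧ (T ∨ (x2 ∧ T))
  [4] (x0 ∧ x1) ∧ T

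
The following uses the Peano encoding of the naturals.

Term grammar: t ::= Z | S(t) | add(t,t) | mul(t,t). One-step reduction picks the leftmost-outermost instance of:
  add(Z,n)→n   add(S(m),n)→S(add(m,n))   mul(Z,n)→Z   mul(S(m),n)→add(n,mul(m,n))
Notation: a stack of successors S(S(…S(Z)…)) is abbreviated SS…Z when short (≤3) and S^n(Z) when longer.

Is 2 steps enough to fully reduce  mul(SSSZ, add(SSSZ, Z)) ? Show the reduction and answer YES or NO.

Answer: NO — after 2 steps the term is add(S(add(SSZ, Z)), mul(SSZ, add(SSSZ, Z))), not yet normal

Reduction:
  start: mul(SSSZ, add(SSSZ, Z))
  →1  add(add(SSSZ, Z), mul(SSZ, add(SSSZ, Z)))
  →2  add(S(add(SSZ, Z)), mul(SSZ, add(SSSZ, Z)))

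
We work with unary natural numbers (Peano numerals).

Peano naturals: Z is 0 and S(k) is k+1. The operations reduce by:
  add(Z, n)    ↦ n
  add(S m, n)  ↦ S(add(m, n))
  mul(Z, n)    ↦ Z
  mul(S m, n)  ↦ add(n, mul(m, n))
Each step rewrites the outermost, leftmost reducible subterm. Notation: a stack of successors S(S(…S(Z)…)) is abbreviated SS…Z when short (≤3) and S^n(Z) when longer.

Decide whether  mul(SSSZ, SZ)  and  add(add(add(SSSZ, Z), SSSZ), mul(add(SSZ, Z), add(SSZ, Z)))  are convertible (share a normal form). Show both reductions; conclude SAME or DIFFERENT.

Term A:
  start: mul(SSSZ, SZ)
  [1] add(SZ, mul(SSZ, SZ))
  [2] S(add(Z, mul(SSZ, SZ)))
  [3] S(mul(SSZ, SZ))
  [4] S(add(SZ, mul(SZ, SZ)))
  [5] S(S(add(Z, mul(SZ, SZ))))
  [6] S(S(mul(SZ, SZ)))
  [7] S(S(add(SZ, mul(Z, SZ))))
  [8] S(S(S(add(Z, mul(Z, SZ)))))
  [9] S(S(S(mul(Z, SZ))))
  [10] SSSZ

Term B:
  start: add(add(add(SSSZ, Z), SSSZ), mul(add(SSZ, Z), add(SSZ, Z)))
  [1] add(add(S(add(SSZ, Z)), SSSZ), mul(add(SSZ, Z), add(SSZ, Z)))
  [2] add(S(add(add(SSZ, Z), SSSZ)), mul(add(SSZ, Z), add(SSZ, Z)))
  [3] S(add(add(add(SSZ, Z), SSSZ), mul(add(SSZ, Z), add(SSZ, Z))))
  [4] S(add(add(S(add(SZ, Z)), SSSZ), mul(add(SSZ, Z), add(SSZ, Z))))
  [5] S(add(S(add(add(SZ, Z), SSSZ)), mul(add(SSZ, Z), add(SSZ, Z))))
  [6] S(S(add(add(add(SZ, Z), SSSZ), mul(add(SSZ, Z), add(SSZ, Z)))))
  [7] S(S(add(add(S(add(Z, Z)), SSSZ), mul(add(SSZ, Z), add(SSZ, Z)))))
  [8] S(S(add(S(add(add(Z, Z), SSSZ)), mul(add(SSZ, Z), add(SSZ, Z)))))
  [9] S(S(S(add(add(add(Z, Z), SSSZ), mul(add(SSZ, Z), add(SSZ, Z))))))
  [10] S(S(S(add(add(Z, SSSZ), mul(add(SSZ, Z), add(SSZ, Z))))))
  [11] S(S(S(add(SSSZ, mul(add(SSZ, Z), add(SSZ, Z))))))
  [12] S(S(S(S(add(SSZ, mul(add(SSZ, Z), add(SSZ, Z)))))))
  [13] S(S(S(S(S(add(SZ, mul(add(SSZ, Z), add(SSZ, Z))))))))
  [14] S(S(S(S(S(S(add(Z, mul(add(SSZ, Z), add(SSZ, Z)))))))))
  [15] S(S(S(S(S(S(mul(add(SSZ, Z), add(SSZ, Z))))))))
  [16] S(S(S(S(S(S(mul(S(add(SZ, Z)), add(SSZ, Z))))))))
  [17] S(S(S(S(S(S(add(add(SSZ, Z), mul(add(SZ, Z), add(SSZ, Z)))))))))
  [18] S(S(S(S(S(S(add(S(add(SZ, Z)), mul(add(SZ, Z), add(SSZ, Z)))))))))
  [19] S(S(S(S(S(S(S(add(add(SZ, Z), mul(add(SZ, Z), add(SSZ, Z))))))))))
  [20] S(S(S(S(S(S(S(add(S(add(Z, Z)), mul(add(SZ, Z), add(SSZ, Z))))))))))
  [21] S(S(S(S(S(S(S(S(add(add(Z, Z), mul(add(SZ, Z), add(SSZ, Z)))))))))))
  [22] S(S(S(S(S(S(S(S(add(Z, mul(add(SZ, Z), add(SSZ, Z)))))))))))
  [23] S(S(S(S(S(S(S(S(mul(add(SZ, Z), add(SSZ, Z))))))))))
  [24] S(S(S(S(S(S(S(S(mul(S(add(Z, Z)), add(SSZ, Z))))))))))
  [25] S(S(S(S(S(S(S(S(add(add(SSZ, Z), mul(add(Z, Z), add(SSZ, Z)))))))))))
  [26] S(S(S(S(S(S(S(S(add(S(add(SZ, Z)), mul(add(Z, Z), add(SSZ, Z)))))))))))
  [27] S(S(S(S(S(S(S(S(S(add(add(SZ, Z), mul(add(Z, Z), add(SSZ, Z))))))))))))
  [28] S(S(S(S(S(S(S(S(S(add(S(add(Z, Z)), mul(add(Z, Z), add(SSZ, Z))))))))))))
  [29] S(S(S(S(S(S(S(S(S(S(add(add(Z, Z), mul(add(Z, Z), add(SSZ, Z)))))))))))))
  [30] S(S(S(S(S(S(S(S(S(S(add(Z, mul(add(Z, Z), add(SSZ, Z)))))))))))))
  [31] S(S(S(S(S(S(S(S(S(S(mul(add(Z, Z), add(SSZ, Z))))))))))))
  [32] S(S(S(S(S(S(S(S(S(S(mul(Z, add(SSZ, Z))))))))))))
  [33] S^10(Z)

Answer: DIFFERENT — A ⇓ SSSZ, B ⇓ S^10(Z)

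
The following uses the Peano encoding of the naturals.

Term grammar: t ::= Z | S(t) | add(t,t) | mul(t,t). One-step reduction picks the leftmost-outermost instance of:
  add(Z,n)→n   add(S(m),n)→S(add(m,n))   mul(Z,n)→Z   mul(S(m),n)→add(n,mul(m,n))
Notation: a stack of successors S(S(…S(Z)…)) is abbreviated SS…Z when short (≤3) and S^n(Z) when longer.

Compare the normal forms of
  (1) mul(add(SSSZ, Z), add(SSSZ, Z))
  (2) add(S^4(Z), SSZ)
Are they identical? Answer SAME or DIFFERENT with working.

Answer: DIFFERENT — A ⇓ S^9(Z), B ⇓ S^6(Z)

Reduction:
Term A:
  start: mul(add(SSSZ, Z), add(SSSZ, Z))
  step 1: mul(S(add(SSZ, Z)), add(SSSZ, Z))
  step 2: add(add(SSSZ, Z), mul(add(SSZ, Z), add(SSSZ, Z)))
  step 3: add(S(add(SSZ, Z)), mul(add(SSZ, Z), add(SSSZ, Z)))
  step 4: S(add(add(SSZ, Z), mul(add(SSZ, Z), add(SSSZ, Z))))
  step 5: S(add(S(add(SZ, Z)), mul(add(SSZ, Z), add(SSSZ, Z))))
  step 6: S(S(add(add(SZ, Z), mul(add(SSZ, Z), add(SSSZ, Z)))))
  step 7: S(S(add(S(add(Z, Z)), mul(add(SSZ, Z), add(SSSZ, Z)))))
  step 8: S(S(S(add(add(Z, Z), mul(add(SSZ, Z), add(SSSZ, Z))))))
  step 9: S(S(S(add(Z, mul(add(SSZ, Z), add(SSSZ, Z))))))
  step 10: S(S(S(mul(add(SSZ, Z), add(SSSZ, Z)))))
  step 11: S(S(S(mul(S(add(SZ, Z)), add(SSSZ, Z)))))
  step 12: S(S(S(add(add(SSSZ, Z), mul(add(SZ, Z), add(SSSZ, Z))))))
  step 13: S(S(S(add(S(add(SSZ, Z)), mul(add(SZ, Z), add(SSSZ, Z))))))
  step 14: S(S(S(S(add(add(SSZ, Z), mul(add(SZ, Z), add(SSSZ, Z)))))))
  step 15: S(S(S(S(add(S(add(SZ, Z)), mul(add(SZ, Z), add(SSSZ, Z)))))))
  step 16: S(S(S(S(S(add(add(SZ, Z), mul(add(SZ, Z), add(SSSZ, Z))))))))
  step 17: S(S(S(S(S(add(S(add(Z, Z)), mul(add(SZ, Z), add(SSSZ, Z))))))))
  step 18: S(S(S(S(S(S(add(add(Z, Z), mul(add(SZ, Z), add(SSSZ, Z)))))))))
  step 19: S(S(S(S(S(S(add(Z, mul(add(SZ, Z), add(SSSZ, Z)))))))))
  step 20: S(S(S(S(S(S(mul(add(SZ, Z), add(SSSZ, Z))))))))
  step 21: S(S(S(S(S(S(mul(S(add(Z, Z)), add(SSSZ, Z))))))))
  step 22: S(S(S(S(S(S(add(add(SSSZ, Z), mul(add(Z, Z), add(SSSZ, Z)))))))))
  step 23: S(S(S(S(S(S(add(S(add(SSZ, Z)), mul(add(Z, Z), add(SSSZ, Z)))))))))
  step 24: S(S(S(S(S(S(S(add(add(SSZ, Z), mul(add(Z, Z), add(SSSZ, Z))))))))))
  step 25: S(S(S(S(S(S(S(add(S(add(SZ, Z)), mul(add(Z, Z), add(SSSZ, Z))))))))))
  step 26: S(S(S(S(S(S(S(S(add(add(SZ, Z), mul(add(Z, Z), add(SSSZ, Z)))))))))))
  step 27: S(S(S(S(S(S(S(S(add(S(add(Z, Z)), mul(add(Z, Z), add(SSSZ, Z)))))))))))
  step 28: S(S(S(S(S(S(S(S(S(add(add(Z, Z), mul(add(Z, Z), add(SSSZ, Z))))))))))))
  step 29: S(S(S(S(S(S(S(S(S(add(Z, mul(add(Z, Z), add(SSSZ, Z))))))))))))
  step 30: S(S(S(S(S(S(S(S(S(mul(add(Z, Z), add(SSSZ, Z)))))))))))
  step 31: S(S(S(S(S(S(S(S(S(mul(Z, add(SSSZ, Z)))))))))))
  step 32: S^9(Z)

Term B:
  start: add(S^4(Z), SSZ)
  step 1: S(add(SSSZ, SSZ))
  step 2: S(S(add(SSZ, SSZ)))
  step 3: S(S(S(add(SZ, SSZ))))
  step 4: S(S(S(S(add(Z, SSZ)))))
  step 5: S^6(Z)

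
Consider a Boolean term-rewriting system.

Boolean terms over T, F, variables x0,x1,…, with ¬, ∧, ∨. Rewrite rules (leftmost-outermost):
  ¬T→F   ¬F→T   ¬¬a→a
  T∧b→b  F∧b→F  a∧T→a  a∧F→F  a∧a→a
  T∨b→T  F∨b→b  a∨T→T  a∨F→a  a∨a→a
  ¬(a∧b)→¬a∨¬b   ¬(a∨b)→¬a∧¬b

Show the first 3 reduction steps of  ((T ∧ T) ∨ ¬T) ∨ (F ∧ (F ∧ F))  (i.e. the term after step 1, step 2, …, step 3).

  start: ((T ∧ T) ∨ ¬T) ∨ (F ∧ (F ∧ F))
  [1] (T ∨ ¬T) ∨ (F ∧ (F ∧ F))
  [2] T ∨ (F ∧ (F ∧ F))
  [3] T

Answer: after 3 steps: T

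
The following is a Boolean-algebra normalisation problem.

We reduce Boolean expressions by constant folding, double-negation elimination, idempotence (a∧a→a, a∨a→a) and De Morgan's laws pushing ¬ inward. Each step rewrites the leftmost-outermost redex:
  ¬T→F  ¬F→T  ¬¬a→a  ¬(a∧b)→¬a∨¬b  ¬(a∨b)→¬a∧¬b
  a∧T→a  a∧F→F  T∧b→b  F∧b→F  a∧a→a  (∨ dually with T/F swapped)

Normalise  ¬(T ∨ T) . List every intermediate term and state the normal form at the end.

  start: ¬(T ∨ T)
  →1  ¬T ∧ ¬T
  →2  ¬T
  →3  F

Answer: normal form = F  (in 3 steps)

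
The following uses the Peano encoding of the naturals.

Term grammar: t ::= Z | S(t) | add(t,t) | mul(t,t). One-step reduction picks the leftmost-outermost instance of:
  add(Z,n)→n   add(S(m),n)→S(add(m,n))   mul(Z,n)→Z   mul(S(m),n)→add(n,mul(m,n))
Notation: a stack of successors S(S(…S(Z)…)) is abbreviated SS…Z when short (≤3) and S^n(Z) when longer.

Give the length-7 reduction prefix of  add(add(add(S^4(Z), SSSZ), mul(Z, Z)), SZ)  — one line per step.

Answer: after 7 steps: S(S(add(add(S(add(SZ, SSSZ)), mul(Z, Z)), SZ)))

Working:
  start: add(add(add(S^4(Z), SSSZ), mul(Z, Z)), SZ)
  [1] add(add(S(add(SSSZ, SSSZ)), mul(Z, Z)), SZ)
  [2] add(S(add(add(SSSZ, SSSZ), mul(Z, Z))), SZ)
  [3] S(add(add(add(SSSZ, SSSZ), mul(Z, Z)), SZ))
  [4] S(add(add(S(add(SSZ, SSSZ)), mul(Z, Z)), SZ))
  [5] S(add(S(add(add(SSZ, SSSZ), mul(Z, Z))), SZ))
  [6] S(S(add(add(add(SSZ, SSSZ), mul(Z, Z)), SZ)))
  [7] S(S(add(add(S(add(SZ, SSSZ)), mul(Z, Z)), SZ)))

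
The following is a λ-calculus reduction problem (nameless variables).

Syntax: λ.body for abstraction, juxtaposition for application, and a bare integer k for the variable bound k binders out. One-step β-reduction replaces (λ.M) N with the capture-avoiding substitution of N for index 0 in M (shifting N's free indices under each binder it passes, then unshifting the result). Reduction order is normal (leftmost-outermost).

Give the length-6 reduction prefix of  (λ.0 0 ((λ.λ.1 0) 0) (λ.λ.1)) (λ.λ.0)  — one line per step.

Answer: after 6 steps: λ.0

Derivation:
  start: (λ.0 0 ((λ.λ.1 0) 0) (λ.λ.1)) (λ.λ.0)
  step 1: (λ.λ.0) (λ.λ.0) ((λ.λ.1 0) (λ.λ.0)) (λ.λ.1)
  step 2: (λ.0) ((λ.λ.1 0) (λ.λ.0)) (λ.λ.1)
  step 3: (λ.λ.1 0) (λ.λ.0) (λ.λ.1)
  step 4: (λ.(λ.λ.0) 0) (λ.λ.1)
  step 5: (λ.λ.0) (λ.λ.1)
  step 6: λ.0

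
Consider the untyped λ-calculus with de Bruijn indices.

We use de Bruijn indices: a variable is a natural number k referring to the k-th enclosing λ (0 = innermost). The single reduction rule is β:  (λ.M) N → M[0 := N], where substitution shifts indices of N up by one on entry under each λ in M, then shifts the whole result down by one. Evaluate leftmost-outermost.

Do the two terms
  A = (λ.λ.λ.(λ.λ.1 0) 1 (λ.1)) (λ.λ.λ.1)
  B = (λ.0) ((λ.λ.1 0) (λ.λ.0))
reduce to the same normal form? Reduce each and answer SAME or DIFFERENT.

Answer: DIFFERENT — A ⇓ λ.λ.1 (λ.1), B ⇓ λ.λ.0

Working:
Term A:
  start: (λ.λ.λ.(λ.λ.1 0) 1 (λ.1)) (λ.λ.λ.1)
  [1] λ.λ.(λ.λ.1 0) 1 (λ.1)
  [2] λ.λ.(λ.2 0) (λ.1)
  [3] λ.λ.1 (λ.1)

Term B:
  start: (λ.0) ((λ.λ.1 0) (λ.λ.0))
  [1] (λ.λ.1 0) (λ.λ.0)
  [2] λ.(λ.λ.0) 0
  [3] λ.λ.0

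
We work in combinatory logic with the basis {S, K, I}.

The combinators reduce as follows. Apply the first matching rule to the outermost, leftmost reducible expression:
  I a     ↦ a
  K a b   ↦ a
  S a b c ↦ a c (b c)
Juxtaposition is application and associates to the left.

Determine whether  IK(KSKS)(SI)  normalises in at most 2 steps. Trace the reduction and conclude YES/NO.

Answer: NO — after 2 steps the term is KSKS, not yet normal

Working:
  start: IK(KSKS)(SI)
  →1  K(KSKS)(SI)
  →2  KSKS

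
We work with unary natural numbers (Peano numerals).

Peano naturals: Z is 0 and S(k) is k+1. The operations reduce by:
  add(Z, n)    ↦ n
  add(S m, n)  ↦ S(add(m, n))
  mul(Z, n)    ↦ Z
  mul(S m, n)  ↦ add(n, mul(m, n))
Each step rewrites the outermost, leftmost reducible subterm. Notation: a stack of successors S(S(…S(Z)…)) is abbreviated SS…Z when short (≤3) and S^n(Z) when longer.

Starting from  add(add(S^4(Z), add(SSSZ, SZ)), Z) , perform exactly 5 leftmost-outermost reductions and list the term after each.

Answer: after 5 steps: S(S(add(S(add(SZ, add(SSSZ, SZ))), Z)))

Working:
  start: add(add(S^4(Z), add(SSSZ, SZ)), Z)
  →1  add(S(add(SSSZ, add(SSSZ, SZ))), Z)
  →2  S(add(add(SSSZ, add(SSSZ, SZ)), Z))
  →3  S(add(S(add(SSZ, add(SSSZ, SZ))), Z))
  →4  S(S(add(add(SSZ, add(SSSZ, SZ)), Z)))
  →5  S(S(add(S(add(SZ, add(SSSZ, SZ))), Z)))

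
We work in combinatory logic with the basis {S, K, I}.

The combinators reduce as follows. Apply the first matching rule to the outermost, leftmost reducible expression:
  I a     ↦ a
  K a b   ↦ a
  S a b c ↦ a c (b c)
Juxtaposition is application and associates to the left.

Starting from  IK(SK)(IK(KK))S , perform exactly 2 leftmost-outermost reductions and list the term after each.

Answer: after 2 steps: SKS

Reduction:
  start: IK(SK)(IK(KK))S
  step 1: K(SK)(IK(KK))S
  step 2: SKS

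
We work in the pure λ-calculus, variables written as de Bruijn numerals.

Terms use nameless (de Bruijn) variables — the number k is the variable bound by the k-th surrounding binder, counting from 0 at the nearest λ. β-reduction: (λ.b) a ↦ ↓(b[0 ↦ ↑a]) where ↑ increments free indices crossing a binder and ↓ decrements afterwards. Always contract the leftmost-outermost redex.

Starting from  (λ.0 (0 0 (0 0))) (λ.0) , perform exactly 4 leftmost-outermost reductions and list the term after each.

  start: (λ.0 (0 0 (0 0))) (λ.0)
  →1  (λ.0) ((λ.0) (λ.0) ((λ.0) (λ.0)))
  →2  (λ.0) (λ.0) ((λ.0) (λ.0))
  →3  (λ.0) ((λ.0) (λ.0))
  →4  (λ.0) (λ.0)

Answer: after 4 steps: (λ.0) (λ.0)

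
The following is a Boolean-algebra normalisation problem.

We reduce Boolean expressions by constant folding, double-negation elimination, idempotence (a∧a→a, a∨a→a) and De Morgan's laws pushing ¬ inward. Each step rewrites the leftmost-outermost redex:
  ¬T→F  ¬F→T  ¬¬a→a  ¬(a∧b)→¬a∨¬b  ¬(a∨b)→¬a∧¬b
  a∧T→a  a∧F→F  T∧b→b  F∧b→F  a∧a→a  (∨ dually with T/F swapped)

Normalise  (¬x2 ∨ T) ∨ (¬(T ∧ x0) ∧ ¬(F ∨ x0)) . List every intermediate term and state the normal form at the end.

  start: (¬x2 ∨ T) ∨ (¬(T ∧ x0) ∧ ¬(F ∨ x0))
  [1] T ∨ (¬(T ∧ x0) ∧ ¬(F ∨ x0))
  [2] T

Answer: normal form = T  (in 2 steps)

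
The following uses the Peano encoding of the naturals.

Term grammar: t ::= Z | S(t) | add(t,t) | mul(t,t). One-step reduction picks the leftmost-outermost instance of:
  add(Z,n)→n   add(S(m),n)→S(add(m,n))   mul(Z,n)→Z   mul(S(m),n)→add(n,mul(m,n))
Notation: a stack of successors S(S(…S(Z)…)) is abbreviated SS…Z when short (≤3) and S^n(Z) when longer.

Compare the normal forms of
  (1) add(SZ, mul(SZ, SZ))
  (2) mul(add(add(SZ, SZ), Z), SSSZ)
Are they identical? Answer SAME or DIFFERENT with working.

Term A:
  start: add(SZ, mul(SZ, SZ))
  →1  S(add(Z, mul(SZ, SZ)))
  →2  S(mul(SZ, SZ))
  →3  S(add(SZ, mul(Z, SZ)))
  →4  S(S(add(Z, mul(Z, SZ))))
  →5  S(S(mul(Z, SZ)))
  →6  SSZ

Term B:
  start: mul(add(add(SZ, SZ), Z), SSSZ)
  →1  mul(add(S(add(Z, SZ)), Z), SSSZ)
  →2  mul(S(add(add(Z, SZ), Z)), SSSZ)
  →3  add(SSSZ, mul(add(add(Z, SZ), Z), SSSZ))
  →4  S(add(SSZ, mul(add(add(Z, SZ), Z), SSSZ)))
  →5  S(S(add(SZ, mul(add(add(Z, SZ), Z), SSSZ))))
  →6  S(S(S(add(Z, mul(add(add(Z, SZ), Z), SSSZ)))))
  →7  S(S(S(mul(add(add(Z, SZ), Z), SSSZ))))
  →8  S(S(S(mul(add(SZ, Z), SSSZ))))
  →9  S(S(S(mul(S(add(Z, Z)), SSSZ))))
  →10  S(S(S(add(SSSZ, mul(add(Z, Z), SSSZ)))))
  →11  S(S(S(S(add(SSZ, mul(add(Z, Z), SSSZ))))))
  →12  S(S(S(S(S(add(SZ, mul(add(Z, Z), SSSZ)))))))
  →13  S(S(S(S(S(S(add(Z, mul(add(Z, Z), SSSZ))))))))
  →14  S(S(S(S(S(S(mul(add(Z, Z), SSSZ)))))))
  →15  S(S(S(S(S(S(mul(Z, SSSZ)))))))
  →16  S^6(Z)

Answer: DIFFERENT — A ⇓ SSZ, B ⇓ S^6(Z)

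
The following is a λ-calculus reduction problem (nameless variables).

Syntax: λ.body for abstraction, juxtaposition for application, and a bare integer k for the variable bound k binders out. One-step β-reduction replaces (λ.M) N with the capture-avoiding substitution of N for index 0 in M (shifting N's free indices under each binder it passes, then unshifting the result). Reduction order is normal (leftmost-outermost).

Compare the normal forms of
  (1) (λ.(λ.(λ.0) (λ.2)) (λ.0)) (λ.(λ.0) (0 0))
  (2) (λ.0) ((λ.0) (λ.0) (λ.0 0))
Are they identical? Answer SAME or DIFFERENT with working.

Answer: DIFFERENT — A ⇓ λ.λ.0 0, B ⇓ λ.0 0

Reduction:
Term A:
  start: (λ.(λ.(λ.0) (λ.2)) (λ.0)) (λ.(λ.0) (0 0))
  step 1: (λ.(λ.0) (λ.λ.(λ.0) (0 0))) (λ.0)
  step 2: (λ.0) (λ.λ.(λ.0) (0 0))
  step 3: λ.λ.(λ.0) (0 0)
  step 4: λ.λ.0 0

Term B:
  start: (λ.0) ((λ.0) (λ.0) (λ.0 0))
  step 1: (λ.0) (λ.0) (λ.0 0)
  step 2: (λ.0) (λ.0 0)
  step 3: λ.0 0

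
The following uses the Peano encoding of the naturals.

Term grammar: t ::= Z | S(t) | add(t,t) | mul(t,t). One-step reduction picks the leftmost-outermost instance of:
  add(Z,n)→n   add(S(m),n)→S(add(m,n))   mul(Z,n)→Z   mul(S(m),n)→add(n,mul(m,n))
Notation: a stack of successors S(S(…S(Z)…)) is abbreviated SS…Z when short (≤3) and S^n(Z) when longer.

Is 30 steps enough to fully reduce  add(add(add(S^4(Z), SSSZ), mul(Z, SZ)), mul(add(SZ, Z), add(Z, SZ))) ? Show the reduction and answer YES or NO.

Answer: YES — reaches normal form S^8(Z) in 29 ≤ 30 steps

Derivation:
  start: add(add(add(S^4(Z), SSSZ), mul(Z, SZ)), mul(add(SZ, Z), add(Z, SZ)))
  [1] add(add(S(add(SSSZ, SSSZ)), mul(Z, SZ)), mul(add(SZ, Z), add(Z, SZ)))
  [2] add(S(add(add(SSSZ, SSSZ), mul(Z, SZ))), mul(add(SZ, Z), add(Z, SZ)))
  [3] S(add(add(add(SSSZ, SSSZ), mul(Z, SZ)), mul(add(SZ, Z), add(Z, SZ))))
  [4] S(add(add(S(add(SSZ, SSSZ)), mul(Z, SZ)), mul(add(SZ, Z), add(Z, SZ))))
  [5] S(add(S(add(add(SSZ, SSSZ), mul(Z, SZ))), mul(add(SZ, Z), add(Z, SZ))))
  [6] S(S(add(add(add(SSZ, SSSZ), mul(Z, SZ)), mul(add(SZ, Z), add(Z, SZ)))))
  [7] S(S(add(add(S(add(SZ, SSSZ)), mul(Z, SZ)), mul(add(SZ, Z), add(Z, SZ)))))
  [8] S(S(add(S(add(add(SZ, SSSZ), mul(Z, SZ))), mul(add(SZ, Z), add(Z, SZ)))))
  [9] S(S(S(add(add(add(SZ, SSSZ), mul(Z, SZ)), mul(add(SZ, Z), add(Z, SZ))))))
  [10] S(S(S(add(add(S(add(Z, SSSZ)), mul(Z, SZ)), mul(add(SZ, Z), add(Z, SZ))))))
  [11] S(S(S(add(S(add(add(Z, SSSZ), mul(Z, SZ))), mul(add(SZ, Z), add(Z, SZ))))))
  [12] S(S(S(S(add(add(add(Z, SSSZ), mul(Z, SZ)), mul(add(SZ, Z), add(Z, SZ)))))))
  [13] S(S(S(S(add(add(SSSZ, mul(Z, SZ)), mul(add(SZ, Z), add(Z, SZ)))))))
  [14] S(S(S(S(add(S(add(SSZ, mul(Z, SZ))), mul(add(SZ, Z), add(Z, SZ)))))))
  [15] S(S(S(S(S(add(add(SSZ, mul(Z, SZ)), mul(add(SZ, Z), add(Z, SZ))))))))
  [16] S(S(S(S(S(add(S(add(SZ, mul(Z, SZ))), mul(add(SZ, Z), add(Z, SZ))))))))
  [17] S(S(S(S(S(S(add(add(SZ, mul(Z, SZ)), mul(add(SZ, Z), add(Z, SZ)))))))))
  [18] S(S(S(S(S(S(add(S(add(Z, mul(Z, SZ))), mul(add(SZ, Z), add(Z, SZ)))))))))
  [19] S(S(S(S(S(S(S(add(add(Z, mul(Z, SZ)), mul(add(SZ, Z), add(Z, SZ))))))))))
  [20] S(S(S(S(S(S(S(add(mul(Z, SZ), mul(add(SZ, Z), add(Z, SZ))))))))))
  [21] S(S(S(S(S(S(S(add(Z, mul(add(SZ, Z), add(Z, SZ))))))))))
  [22] S(S(S(S(S(S(S(mul(add(SZ, Z), add(Z, SZ)))))))))
  [23] S(S(S(S(S(S(S(mul(S(add(Z, Z)), add(Z, SZ)))))))))
  [24] S(S(S(S(S(S(S(add(add(Z, SZ), mul(add(Z, Z), add(Z, SZ))))))))))
  [25] S(S(S(S(S(S(S(add(SZ, mul(add(Z, Z), add(Z, SZ))))))))))
  [26] S(S(S(S(S(S(S(S(add(Z, mul(add(Z, Z), add(Z, SZ)))))))))))
  [27] S(S(S(S(S(S(S(S(mul(add(Z, Z), add(Z, SZ))))))))))
  [28] S(S(S(S(S(S(S(S(mul(Z, add(Z, SZ))))))))))
  [29] S^8(Z)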